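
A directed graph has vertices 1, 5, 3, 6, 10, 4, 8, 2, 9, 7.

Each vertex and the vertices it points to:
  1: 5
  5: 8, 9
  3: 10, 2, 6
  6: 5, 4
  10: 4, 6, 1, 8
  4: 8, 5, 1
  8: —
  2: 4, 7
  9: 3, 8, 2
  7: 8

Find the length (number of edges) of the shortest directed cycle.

For each vertex v, BFS finds the shortest path from v back to v.
The shortest such closed walk is 9 → 2 → 4 → 5 → 9, length 4.

4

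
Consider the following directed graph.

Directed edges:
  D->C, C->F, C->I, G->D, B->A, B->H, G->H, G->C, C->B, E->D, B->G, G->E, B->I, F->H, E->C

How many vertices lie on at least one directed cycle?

5

A vertex is on a directed cycle iff it belongs to a strongly connected component of size ≥ 2 (or has a self-loop).
The vertices on cycles are {B, C, D, E, G} — 5 in total.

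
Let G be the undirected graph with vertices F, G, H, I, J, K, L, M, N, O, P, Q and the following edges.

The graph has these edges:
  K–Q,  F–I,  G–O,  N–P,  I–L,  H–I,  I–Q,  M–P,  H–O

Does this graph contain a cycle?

No

DFS, tracking each vertex's parent; an edge to a visited non-parent vertex closes a cycle.
Start from N:
visit N (parent –)
  visit P (parent N)
    P–N: parent, skip
    visit M (parent P)
      M–P: parent, skip
visit F (parent –)
  visit I (parent F)
    visit L (parent I)
      L–I: parent, skip
    visit Q (parent I)
      visit K (parent Q)
        K–Q: parent, skip
      Q–I: parent, skip
    visit H (parent I)
      H–I: parent, skip
      visit O (parent H)
        O–H: parent, skip
        visit G (parent O)
          G–O: parent, skip
    I–F: parent, skip
visit J (parent –)
No non-parent visited neighbor found — the graph is a forest.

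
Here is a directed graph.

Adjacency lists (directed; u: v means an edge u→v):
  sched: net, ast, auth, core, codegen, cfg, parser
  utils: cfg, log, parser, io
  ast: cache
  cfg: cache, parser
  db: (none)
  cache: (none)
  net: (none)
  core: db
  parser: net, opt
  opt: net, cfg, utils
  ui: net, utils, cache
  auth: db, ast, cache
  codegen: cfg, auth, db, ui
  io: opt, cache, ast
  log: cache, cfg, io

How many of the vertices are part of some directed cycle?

6

A vertex is on a directed cycle iff it belongs to a strongly connected component of size ≥ 2 (or has a self-loop).
The vertices on cycles are {io, cfg, log, opt, utils, parser} — 6 in total.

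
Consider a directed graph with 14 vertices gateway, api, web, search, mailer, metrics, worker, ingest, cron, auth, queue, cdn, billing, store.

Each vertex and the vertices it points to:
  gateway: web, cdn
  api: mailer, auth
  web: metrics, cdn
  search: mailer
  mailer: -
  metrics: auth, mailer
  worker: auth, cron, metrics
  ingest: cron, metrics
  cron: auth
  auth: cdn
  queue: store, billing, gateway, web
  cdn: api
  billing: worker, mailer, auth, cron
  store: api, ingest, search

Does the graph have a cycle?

DFS with white/gray/black marking, starting from billing:
billing gray
  worker gray
    auth gray
      cdn gray
        api gray
          mailer gray
          mailer black
          api→auth: auth is gray → back edge
Back edge found, so a cycle exists: auth → cdn → api → auth.

Yes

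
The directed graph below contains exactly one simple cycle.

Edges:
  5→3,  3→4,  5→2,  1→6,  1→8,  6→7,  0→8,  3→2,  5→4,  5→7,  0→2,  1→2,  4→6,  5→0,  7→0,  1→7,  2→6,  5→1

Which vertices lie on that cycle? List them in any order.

DFS with gray/black marking from 7:
7 gray
  0 gray
    2 gray
      6 gray
        6→7: 7 is gray → back edge
Back edge closes the cycle 7 → 0 → 2 → 6 → 7; its vertices are {0, 2, 6, 7}.

0, 2, 6, 7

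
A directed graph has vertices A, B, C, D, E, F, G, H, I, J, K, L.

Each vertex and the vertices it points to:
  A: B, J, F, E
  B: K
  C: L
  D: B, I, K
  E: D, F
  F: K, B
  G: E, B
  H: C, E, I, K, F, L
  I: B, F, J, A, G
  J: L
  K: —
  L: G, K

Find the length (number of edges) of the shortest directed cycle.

4

For each vertex v, BFS finds the shortest path from v back to v.
The shortest such closed walk is I → A → E → D → I, length 4.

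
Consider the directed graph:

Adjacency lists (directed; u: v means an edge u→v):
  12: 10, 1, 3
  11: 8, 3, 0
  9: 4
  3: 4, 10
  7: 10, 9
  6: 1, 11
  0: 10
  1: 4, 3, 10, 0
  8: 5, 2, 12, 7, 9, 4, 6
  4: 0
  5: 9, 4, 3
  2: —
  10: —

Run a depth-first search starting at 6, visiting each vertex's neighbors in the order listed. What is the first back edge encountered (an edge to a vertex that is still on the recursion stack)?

8→6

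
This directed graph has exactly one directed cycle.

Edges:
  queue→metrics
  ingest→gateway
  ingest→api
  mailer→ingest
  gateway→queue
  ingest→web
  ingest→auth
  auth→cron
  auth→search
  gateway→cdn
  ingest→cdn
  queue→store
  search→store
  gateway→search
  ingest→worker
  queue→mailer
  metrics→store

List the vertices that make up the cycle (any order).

DFS with gray/black marking from ingest:
ingest gray
  cdn gray
  cdn black
  gateway gray
    queue gray
      mailer gray
        mailer→ingest: ingest is gray → back edge
Back edge closes the cycle ingest → gateway → queue → mailer → ingest; its vertices are {queue, ingest, mailer, gateway}.

queue, ingest, mailer, gateway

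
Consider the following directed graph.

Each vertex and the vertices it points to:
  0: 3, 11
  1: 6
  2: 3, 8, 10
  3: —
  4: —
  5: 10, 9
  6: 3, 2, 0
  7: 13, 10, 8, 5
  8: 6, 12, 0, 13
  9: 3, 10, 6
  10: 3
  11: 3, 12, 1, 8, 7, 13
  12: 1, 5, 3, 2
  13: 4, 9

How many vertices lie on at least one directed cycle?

11

A vertex is on a directed cycle iff it belongs to a strongly connected component of size ≥ 2 (or has a self-loop).
The vertices on cycles are {0, 1, 2, 5, 6, 7, 8, 9, 11, 12, 13} — 11 in total.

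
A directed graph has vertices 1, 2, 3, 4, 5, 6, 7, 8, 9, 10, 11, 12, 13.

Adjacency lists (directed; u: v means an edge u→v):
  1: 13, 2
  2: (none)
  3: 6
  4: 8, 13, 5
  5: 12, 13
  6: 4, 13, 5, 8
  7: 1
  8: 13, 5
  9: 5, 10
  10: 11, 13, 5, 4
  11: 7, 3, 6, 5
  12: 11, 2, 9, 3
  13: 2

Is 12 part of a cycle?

12 is on a cycle iff 12 can reach itself via ≥1 edge.
12 → 11 → 5 → 12 — yes.

Yes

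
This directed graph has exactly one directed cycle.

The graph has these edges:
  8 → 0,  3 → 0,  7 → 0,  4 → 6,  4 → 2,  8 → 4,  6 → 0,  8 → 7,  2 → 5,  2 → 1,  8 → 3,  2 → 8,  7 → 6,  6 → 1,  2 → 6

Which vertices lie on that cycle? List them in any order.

DFS with gray/black marking from 4:
4 gray
  2 gray
    1 gray
    1 black
    6 gray
      0 gray
      0 black
      6→1: 1 black — skip
    6 black
    8 gray
      8→4: 4 is gray → back edge
Back edge closes the cycle 4 → 2 → 8 → 4; its vertices are {2, 4, 8}.

2, 4, 8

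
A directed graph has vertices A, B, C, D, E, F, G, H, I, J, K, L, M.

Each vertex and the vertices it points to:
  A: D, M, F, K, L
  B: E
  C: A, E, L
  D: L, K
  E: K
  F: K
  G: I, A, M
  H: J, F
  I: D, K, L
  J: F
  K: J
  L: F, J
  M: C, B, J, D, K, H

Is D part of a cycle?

No

D lies on a cycle iff there is a path from D back to itself.
Exploring from D, it never reaches itself; equivalently, its strongly connected component is a singleton.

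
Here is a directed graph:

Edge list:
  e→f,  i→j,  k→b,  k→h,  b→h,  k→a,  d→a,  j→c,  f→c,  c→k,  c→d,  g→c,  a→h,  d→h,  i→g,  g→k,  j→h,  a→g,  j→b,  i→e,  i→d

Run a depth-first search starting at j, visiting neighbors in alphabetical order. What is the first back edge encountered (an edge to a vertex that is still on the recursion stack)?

g→c

DFS from j (visiting neighbors in alphabetical order); mark gray on enter, black on exit:
j gray
  b gray
    h gray
    h black
  b black
  c gray
    d gray
      a gray
        g gray
          g→c: c is gray → back edge
First back edge: g → c.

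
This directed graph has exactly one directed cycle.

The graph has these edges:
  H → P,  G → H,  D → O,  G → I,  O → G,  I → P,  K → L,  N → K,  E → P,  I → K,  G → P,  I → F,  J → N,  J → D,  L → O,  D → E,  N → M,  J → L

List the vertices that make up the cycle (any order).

DFS with gray/black marking from L:
L gray
  O gray
    G gray
      I gray
        K gray
          K→L: L is gray → back edge
Back edge closes the cycle L → O → G → I → K → L; its vertices are {G, I, K, L, O}.

G, I, K, L, O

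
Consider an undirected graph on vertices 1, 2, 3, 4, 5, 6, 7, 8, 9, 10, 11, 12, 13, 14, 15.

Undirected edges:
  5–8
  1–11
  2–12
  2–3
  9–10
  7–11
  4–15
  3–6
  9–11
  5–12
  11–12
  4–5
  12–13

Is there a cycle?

DFS, tracking each vertex's parent; an edge to a visited non-parent vertex closes a cycle.
Start from 13:
visit 13 (parent –)
  visit 12 (parent 13)
    visit 5 (parent 12)
      5–12: parent, skip
      visit 4 (parent 5)
        visit 15 (parent 4)
          15–4: parent, skip
        4–5: parent, skip
      visit 8 (parent 5)
        8–5: parent, skip
    visit 2 (parent 12)
      2–12: parent, skip
      visit 3 (parent 2)
        visit 6 (parent 3)
          6–3: parent, skip
        3–2: parent, skip
    visit 11 (parent 12)
      visit 7 (parent 11)
        7–11: parent, skip
      11–12: parent, skip
      visit 9 (parent 11)
        visit 10 (parent 9)
          10–9: parent, skip
        9–11: parent, skip
      visit 1 (parent 11)
        1–11: parent, skip
    12–13: parent, skip
visit 14 (parent –)
No non-parent visited neighbor found — the graph is a forest.

No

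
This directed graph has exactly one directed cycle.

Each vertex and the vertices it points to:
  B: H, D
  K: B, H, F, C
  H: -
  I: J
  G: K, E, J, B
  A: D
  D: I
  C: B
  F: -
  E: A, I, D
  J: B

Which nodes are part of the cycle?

B, D, I, J

DFS with gray/black marking from I:
I gray
  J gray
    B gray
      H gray
      H black
      D gray
        D→I: I is gray → back edge
Back edge closes the cycle I → J → B → D → I; its vertices are {B, D, I, J}.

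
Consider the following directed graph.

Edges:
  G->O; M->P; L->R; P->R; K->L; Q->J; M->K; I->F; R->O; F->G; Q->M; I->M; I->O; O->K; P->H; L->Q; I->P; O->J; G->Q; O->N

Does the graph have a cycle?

Yes

DFS with white/gray/black marking, starting from G:
G gray
  Q gray
    J gray
    J black
    M gray
      K gray
        L gray
          R gray
            O gray
              O→K: K is gray → back edge
Back edge found, so a cycle exists: K → L → R → O → K.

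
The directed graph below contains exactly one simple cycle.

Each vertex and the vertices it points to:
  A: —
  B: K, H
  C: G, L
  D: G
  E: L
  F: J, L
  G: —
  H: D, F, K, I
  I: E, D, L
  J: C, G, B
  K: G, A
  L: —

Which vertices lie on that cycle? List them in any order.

B, F, H, J

DFS with gray/black marking from J:
J gray
  C gray
    G gray
    G black
    L gray
    L black
  C black
  J→G: G black — skip
  B gray
    K gray
      K→G: G black — skip
      A gray
      A black
    K black
    H gray
      D gray
        D→G: G black — skip
      D black
      F gray
        F→J: J is gray → back edge
Back edge closes the cycle J → B → H → F → J; its vertices are {B, F, H, J}.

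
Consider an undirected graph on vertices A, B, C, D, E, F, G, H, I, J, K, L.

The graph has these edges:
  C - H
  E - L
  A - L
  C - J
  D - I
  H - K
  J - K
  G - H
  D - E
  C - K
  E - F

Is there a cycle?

DFS, tracking each vertex's parent; an edge to a visited non-parent vertex closes a cycle.
Start from G:
visit G (parent –)
  visit H (parent G)
    visit K (parent H)
      visit J (parent K)
        J–K: parent, skip
        visit C (parent J)
          C–K: K visited and ≠ parent → cycle
Cycle: K – J – C – K.

Yes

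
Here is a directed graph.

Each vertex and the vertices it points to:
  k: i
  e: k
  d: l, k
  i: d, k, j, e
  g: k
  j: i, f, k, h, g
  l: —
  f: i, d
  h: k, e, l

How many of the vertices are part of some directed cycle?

8

A vertex is on a directed cycle iff it belongs to a strongly connected component of size ≥ 2 (or has a self-loop).
The vertices on cycles are {d, e, f, g, h, i, j, k} — 8 in total.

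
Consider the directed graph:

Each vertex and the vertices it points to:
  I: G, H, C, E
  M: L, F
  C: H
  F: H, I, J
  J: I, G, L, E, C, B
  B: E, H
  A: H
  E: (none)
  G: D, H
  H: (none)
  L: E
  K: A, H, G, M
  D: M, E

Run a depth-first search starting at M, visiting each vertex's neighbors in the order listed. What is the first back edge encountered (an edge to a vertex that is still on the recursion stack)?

D->M

DFS from M (visiting each vertex's neighbors in the order listed); mark gray on enter, black on exit:
M gray
  L gray
    E gray
    E black
  L black
  F gray
    H gray
    H black
    I gray
      G gray
        D gray
          D→M: M is gray → back edge
First back edge: D → M.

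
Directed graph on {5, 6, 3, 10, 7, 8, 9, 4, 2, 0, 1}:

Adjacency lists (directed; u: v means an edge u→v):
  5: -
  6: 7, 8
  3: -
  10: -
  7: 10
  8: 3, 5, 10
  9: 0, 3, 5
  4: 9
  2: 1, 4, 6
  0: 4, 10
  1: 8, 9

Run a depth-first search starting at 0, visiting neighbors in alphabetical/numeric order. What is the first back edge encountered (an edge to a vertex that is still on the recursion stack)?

9→0

DFS from 0 (visiting neighbors in alphabetical/numeric order); mark gray on enter, black on exit:
0 gray
  4 gray
    9 gray
      9→0: 0 is gray → back edge
First back edge: 9 → 0.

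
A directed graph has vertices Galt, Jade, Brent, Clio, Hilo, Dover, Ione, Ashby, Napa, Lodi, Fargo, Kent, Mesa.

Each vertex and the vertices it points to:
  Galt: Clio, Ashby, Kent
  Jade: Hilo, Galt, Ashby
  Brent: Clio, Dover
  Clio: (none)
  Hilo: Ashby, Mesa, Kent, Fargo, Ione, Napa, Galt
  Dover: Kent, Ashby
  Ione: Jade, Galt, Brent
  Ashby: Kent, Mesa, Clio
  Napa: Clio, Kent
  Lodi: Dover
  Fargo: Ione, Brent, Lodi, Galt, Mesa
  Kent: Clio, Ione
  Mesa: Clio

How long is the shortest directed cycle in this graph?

3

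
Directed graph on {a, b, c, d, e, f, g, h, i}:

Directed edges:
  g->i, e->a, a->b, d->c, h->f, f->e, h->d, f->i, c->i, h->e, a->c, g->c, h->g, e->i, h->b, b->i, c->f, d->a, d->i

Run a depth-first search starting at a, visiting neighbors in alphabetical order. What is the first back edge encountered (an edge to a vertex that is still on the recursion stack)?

DFS from a (visiting neighbors in alphabetical order); mark gray on enter, black on exit:
a gray
  b gray
    i gray
    i black
  b black
  c gray
    f gray
      e gray
        e→a: a is gray → back edge
First back edge: e → a.

e->a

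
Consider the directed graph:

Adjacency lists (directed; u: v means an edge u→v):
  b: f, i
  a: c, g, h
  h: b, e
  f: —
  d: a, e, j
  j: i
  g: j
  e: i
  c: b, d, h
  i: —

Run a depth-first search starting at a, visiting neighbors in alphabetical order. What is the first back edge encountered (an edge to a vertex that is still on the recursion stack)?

DFS from a (visiting neighbors in alphabetical order); mark gray on enter, black on exit:
a gray
  c gray
    b gray
      f gray
      f black
      i gray
      i black
    b black
    d gray
      d→a: a is gray → back edge
First back edge: d → a.

d->a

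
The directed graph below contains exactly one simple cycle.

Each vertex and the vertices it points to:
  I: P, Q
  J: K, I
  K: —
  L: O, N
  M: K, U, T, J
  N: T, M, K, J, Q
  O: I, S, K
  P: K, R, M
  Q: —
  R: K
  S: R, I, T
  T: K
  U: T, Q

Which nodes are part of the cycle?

DFS with gray/black marking from M:
M gray
  K gray
  K black
  U gray
    T gray
      T→K: K black — skip
    T black
    Q gray
    Q black
  U black
  M→T: T black — skip
  J gray
    J→K: K black — skip
    I gray
      P gray
        P→K: K black — skip
        R gray
          R→K: K black — skip
        R black
        P→M: M is gray → back edge
Back edge closes the cycle M → J → I → P → M; its vertices are {I, J, M, P}.

I, J, M, P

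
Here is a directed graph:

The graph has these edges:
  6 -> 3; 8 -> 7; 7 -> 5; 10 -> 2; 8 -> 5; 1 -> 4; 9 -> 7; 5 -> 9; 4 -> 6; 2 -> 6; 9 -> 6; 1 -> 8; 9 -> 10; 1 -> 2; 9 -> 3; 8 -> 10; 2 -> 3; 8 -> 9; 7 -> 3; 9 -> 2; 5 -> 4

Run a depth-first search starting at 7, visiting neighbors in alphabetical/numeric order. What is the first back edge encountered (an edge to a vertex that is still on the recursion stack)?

DFS from 7 (visiting neighbors in alphabetical/numeric order); mark gray on enter, black on exit:
7 gray
  3 gray
  3 black
  5 gray
    4 gray
      6 gray
        6→3: 3 black — skip
      6 black
    4 black
    9 gray
      2 gray
        2→3: 3 black — skip
        2→6: 6 black — skip
      2 black
      9→3: 3 black — skip
      9→6: 6 black — skip
      9→7: 7 is gray → back edge
First back edge: 9 → 7.

9->7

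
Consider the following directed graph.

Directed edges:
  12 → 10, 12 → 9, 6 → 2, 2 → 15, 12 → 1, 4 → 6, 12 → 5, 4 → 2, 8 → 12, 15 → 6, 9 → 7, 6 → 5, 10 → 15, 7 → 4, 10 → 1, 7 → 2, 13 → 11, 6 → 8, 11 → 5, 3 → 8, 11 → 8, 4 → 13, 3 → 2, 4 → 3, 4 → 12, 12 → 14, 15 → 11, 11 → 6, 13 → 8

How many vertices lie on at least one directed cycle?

12

A vertex is on a directed cycle iff it belongs to a strongly connected component of size ≥ 2 (or has a self-loop).
The vertices on cycles are {2, 3, 4, 6, 7, 8, 9, 10, 11, 12, 13, 15} — 12 in total.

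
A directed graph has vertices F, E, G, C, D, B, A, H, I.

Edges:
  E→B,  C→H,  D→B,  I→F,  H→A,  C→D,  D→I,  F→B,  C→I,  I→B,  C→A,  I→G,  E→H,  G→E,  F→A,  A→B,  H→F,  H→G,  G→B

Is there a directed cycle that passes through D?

No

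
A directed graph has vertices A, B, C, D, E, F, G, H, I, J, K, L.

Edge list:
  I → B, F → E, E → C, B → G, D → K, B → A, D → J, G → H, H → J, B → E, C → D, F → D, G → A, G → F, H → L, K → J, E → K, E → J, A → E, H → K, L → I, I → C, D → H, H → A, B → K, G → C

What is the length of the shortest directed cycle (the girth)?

5

For each vertex v, BFS finds the shortest path from v back to v.
The shortest such closed walk is I → B → G → H → L → I, length 5.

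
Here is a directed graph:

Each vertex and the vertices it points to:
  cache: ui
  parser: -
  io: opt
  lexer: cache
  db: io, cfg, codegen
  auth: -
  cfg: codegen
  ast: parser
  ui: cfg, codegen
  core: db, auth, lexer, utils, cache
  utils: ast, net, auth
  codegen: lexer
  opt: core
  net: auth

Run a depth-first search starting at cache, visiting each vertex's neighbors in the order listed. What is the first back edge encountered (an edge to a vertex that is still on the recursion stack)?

DFS from cache (visiting each vertex's neighbors in the order listed); mark gray on enter, black on exit:
cache gray
  ui gray
    cfg gray
      codegen gray
        lexer gray
          lexer→cache: cache is gray → back edge
First back edge: lexer → cache.

lexer→cache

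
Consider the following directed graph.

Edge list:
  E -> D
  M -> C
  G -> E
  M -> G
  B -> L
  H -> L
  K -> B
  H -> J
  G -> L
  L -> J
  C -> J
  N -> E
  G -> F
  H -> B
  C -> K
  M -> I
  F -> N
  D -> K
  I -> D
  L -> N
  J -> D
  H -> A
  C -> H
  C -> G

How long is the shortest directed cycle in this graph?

For each vertex v, BFS finds the shortest path from v back to v.
The shortest such closed walk is K → B → L → J → D → K, length 5.

5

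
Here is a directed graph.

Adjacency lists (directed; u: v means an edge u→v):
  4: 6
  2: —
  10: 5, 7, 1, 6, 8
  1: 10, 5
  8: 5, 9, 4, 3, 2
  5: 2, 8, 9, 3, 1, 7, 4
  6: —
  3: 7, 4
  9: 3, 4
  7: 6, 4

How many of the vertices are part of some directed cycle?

4

A vertex is on a directed cycle iff it belongs to a strongly connected component of size ≥ 2 (or has a self-loop).
The vertices on cycles are {1, 5, 8, 10} — 4 in total.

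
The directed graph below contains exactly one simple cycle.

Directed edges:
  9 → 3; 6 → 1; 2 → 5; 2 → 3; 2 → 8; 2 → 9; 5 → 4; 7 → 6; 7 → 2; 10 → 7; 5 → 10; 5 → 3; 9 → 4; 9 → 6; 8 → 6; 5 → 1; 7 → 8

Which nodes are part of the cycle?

2, 5, 7, 10

DFS with gray/black marking from 2:
2 gray
  9 gray
    3 gray
    3 black
    6 gray
      1 gray
      1 black
    6 black
    4 gray
    4 black
  9 black
  5 gray
    5→3: 3 black — skip
    5→1: 1 black — skip
    5→4: 4 black — skip
    10 gray
      7 gray
        8 gray
          8→6: 6 black — skip
        8 black
        7→6: 6 black — skip
        7→2: 2 is gray → back edge
Back edge closes the cycle 2 → 5 → 10 → 7 → 2; its vertices are {2, 5, 7, 10}.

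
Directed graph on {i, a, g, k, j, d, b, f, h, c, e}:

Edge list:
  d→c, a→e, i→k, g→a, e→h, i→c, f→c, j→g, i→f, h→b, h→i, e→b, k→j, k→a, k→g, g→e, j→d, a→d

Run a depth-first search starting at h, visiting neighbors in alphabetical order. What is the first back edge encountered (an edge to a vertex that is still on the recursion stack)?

DFS from h (visiting neighbors in alphabetical order); mark gray on enter, black on exit:
h gray
  b gray
  b black
  i gray
    c gray
    c black
    f gray
      f→c: c black — skip
    f black
    k gray
      a gray
        d gray
          d→c: c black — skip
        d black
        e gray
          e→b: b black — skip
          e→h: h is gray → back edge
First back edge: e → h.

e→h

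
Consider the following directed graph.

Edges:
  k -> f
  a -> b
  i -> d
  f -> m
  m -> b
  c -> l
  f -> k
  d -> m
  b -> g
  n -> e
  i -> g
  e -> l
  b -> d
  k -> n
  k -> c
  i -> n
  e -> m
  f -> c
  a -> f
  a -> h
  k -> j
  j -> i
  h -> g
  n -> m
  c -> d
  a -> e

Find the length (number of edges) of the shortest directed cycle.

For each vertex v, BFS finds the shortest path from v back to v.
The shortest such closed walk is f → k → f, length 2.

2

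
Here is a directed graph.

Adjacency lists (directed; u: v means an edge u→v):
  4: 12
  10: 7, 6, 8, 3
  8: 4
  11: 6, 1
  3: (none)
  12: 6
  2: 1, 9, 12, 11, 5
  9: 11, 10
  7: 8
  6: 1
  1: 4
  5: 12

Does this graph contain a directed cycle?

DFS with white/gray/black marking, starting from 10:
10 gray
  7 gray
    8 gray
      4 gray
        12 gray
          6 gray
            1 gray
              1→4: 4 is gray → back edge
Back edge found, so a cycle exists: 4 → 12 → 6 → 1 → 4.

Yes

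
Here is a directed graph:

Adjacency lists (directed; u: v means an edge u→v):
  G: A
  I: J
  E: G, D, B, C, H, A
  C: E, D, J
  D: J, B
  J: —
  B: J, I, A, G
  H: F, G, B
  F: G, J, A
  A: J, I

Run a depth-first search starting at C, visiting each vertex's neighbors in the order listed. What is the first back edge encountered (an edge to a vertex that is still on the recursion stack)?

DFS from C (visiting each vertex's neighbors in the order listed); mark gray on enter, black on exit:
C gray
  E gray
    G gray
      A gray
        J gray
        J black
        I gray
          I→J: J black — skip
        I black
      A black
    G black
    D gray
      D→J: J black — skip
      B gray
        B→J: J black — skip
        B→I: I black — skip
        B→A: A black — skip
        B→G: G black — skip
      B black
    D black
    E→B: B black — skip
    E→C: C is gray → back edge
First back edge: E → C.

E→C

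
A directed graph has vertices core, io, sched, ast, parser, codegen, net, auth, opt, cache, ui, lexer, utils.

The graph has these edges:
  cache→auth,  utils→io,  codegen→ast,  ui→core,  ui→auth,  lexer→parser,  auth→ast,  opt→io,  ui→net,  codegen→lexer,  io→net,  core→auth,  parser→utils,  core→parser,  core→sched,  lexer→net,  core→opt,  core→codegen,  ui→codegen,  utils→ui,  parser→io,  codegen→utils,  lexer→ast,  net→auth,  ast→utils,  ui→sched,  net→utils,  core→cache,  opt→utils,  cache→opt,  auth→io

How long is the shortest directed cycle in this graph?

For each vertex v, BFS finds the shortest path from v back to v.
The shortest such closed walk is ui → codegen → utils → ui, length 3.

3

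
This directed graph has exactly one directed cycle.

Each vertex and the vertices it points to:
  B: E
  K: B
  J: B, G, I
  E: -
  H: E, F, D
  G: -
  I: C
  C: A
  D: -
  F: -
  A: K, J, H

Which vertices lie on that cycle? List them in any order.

DFS with gray/black marking from A:
A gray
  K gray
    B gray
      E gray
      E black
    B black
  K black
  J gray
    J→B: B black — skip
    G gray
    G black
    I gray
      C gray
        C→A: A is gray → back edge
Back edge closes the cycle A → J → I → C → A; its vertices are {A, C, I, J}.

A, C, I, J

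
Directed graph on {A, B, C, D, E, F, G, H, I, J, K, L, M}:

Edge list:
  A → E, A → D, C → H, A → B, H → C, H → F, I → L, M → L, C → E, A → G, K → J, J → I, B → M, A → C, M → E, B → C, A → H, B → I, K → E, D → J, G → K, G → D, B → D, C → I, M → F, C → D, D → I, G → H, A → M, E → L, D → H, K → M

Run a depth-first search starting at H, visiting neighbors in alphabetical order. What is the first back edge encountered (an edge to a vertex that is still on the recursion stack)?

D->H

DFS from H (visiting neighbors in alphabetical order); mark gray on enter, black on exit:
H gray
  C gray
    D gray
      D→H: H is gray → back edge
First back edge: D → H.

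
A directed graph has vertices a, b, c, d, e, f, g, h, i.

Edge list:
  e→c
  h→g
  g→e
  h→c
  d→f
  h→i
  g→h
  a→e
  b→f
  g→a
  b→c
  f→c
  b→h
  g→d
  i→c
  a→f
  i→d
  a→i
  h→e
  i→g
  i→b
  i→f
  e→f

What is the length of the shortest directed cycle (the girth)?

For each vertex v, BFS finds the shortest path from v back to v.
The shortest such closed walk is h → g → h, length 2.

2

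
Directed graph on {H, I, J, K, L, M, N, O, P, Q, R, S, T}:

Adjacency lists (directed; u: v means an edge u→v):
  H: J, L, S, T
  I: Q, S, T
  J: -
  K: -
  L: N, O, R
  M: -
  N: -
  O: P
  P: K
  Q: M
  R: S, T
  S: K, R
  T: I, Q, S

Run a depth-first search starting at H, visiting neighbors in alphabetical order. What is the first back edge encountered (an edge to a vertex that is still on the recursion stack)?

S->R

DFS from H (visiting neighbors in alphabetical order); mark gray on enter, black on exit:
H gray
  J gray
  J black
  L gray
    N gray
    N black
    O gray
      P gray
        K gray
        K black
      P black
    O black
    R gray
      S gray
        S→K: K black — skip
        S→R: R is gray → back edge
First back edge: S → R.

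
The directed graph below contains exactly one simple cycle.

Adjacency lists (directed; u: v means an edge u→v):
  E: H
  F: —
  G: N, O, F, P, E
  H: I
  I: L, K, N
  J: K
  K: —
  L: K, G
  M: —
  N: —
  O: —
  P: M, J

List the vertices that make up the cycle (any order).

E, G, H, I, L

DFS with gray/black marking from G:
G gray
  N gray
  N black
  O gray
  O black
  F gray
  F black
  P gray
    M gray
    M black
    J gray
      K gray
      K black
    J black
  P black
  E gray
    H gray
      I gray
        L gray
          L→K: K black — skip
          L→G: G is gray → back edge
Back edge closes the cycle G → E → H → I → L → G; its vertices are {E, G, H, I, L}.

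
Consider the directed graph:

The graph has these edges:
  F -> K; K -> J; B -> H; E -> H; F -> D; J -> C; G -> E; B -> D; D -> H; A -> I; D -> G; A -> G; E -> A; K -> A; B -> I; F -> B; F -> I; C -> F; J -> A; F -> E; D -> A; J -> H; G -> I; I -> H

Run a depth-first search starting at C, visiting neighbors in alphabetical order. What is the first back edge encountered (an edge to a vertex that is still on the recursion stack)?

E→A

DFS from C (visiting neighbors in alphabetical order); mark gray on enter, black on exit:
C gray
  F gray
    B gray
      D gray
        A gray
          G gray
            E gray
              E→A: A is gray → back edge
First back edge: E → A.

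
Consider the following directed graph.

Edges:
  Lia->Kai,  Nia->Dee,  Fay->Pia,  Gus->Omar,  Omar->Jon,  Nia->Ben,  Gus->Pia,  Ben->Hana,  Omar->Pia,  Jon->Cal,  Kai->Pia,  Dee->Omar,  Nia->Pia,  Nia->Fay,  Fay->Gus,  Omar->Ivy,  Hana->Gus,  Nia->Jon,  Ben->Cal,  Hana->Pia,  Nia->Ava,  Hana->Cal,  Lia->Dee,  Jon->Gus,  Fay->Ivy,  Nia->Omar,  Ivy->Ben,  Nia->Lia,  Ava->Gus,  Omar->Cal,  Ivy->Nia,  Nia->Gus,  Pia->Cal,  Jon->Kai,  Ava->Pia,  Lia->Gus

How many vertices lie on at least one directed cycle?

A vertex is on a directed cycle iff it belongs to a strongly connected component of size ≥ 2 (or has a self-loop).
The vertices on cycles are {Ava, Ben, Dee, Fay, Gus, Ivy, Jon, Lia, Nia, Hana, Omar} — 11 in total.

11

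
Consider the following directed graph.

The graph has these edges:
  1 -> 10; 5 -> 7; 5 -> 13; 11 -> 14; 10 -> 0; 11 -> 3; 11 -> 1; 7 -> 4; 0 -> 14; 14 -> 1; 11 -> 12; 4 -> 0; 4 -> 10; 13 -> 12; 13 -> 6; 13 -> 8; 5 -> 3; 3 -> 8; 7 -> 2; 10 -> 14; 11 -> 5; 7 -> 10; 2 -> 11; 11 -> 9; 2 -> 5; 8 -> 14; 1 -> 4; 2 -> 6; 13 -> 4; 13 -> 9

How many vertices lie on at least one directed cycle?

A vertex is on a directed cycle iff it belongs to a strongly connected component of size ≥ 2 (or has a self-loop).
The vertices on cycles are {0, 1, 2, 4, 5, 7, 10, 11, 14} — 9 in total.

9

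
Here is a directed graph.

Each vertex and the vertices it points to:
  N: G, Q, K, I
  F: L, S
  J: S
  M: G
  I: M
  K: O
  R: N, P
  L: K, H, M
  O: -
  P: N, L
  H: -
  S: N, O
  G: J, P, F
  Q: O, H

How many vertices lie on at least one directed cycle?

A vertex is on a directed cycle iff it belongs to a strongly connected component of size ≥ 2 (or has a self-loop).
The vertices on cycles are {F, G, I, J, L, M, N, P, S} — 9 in total.

9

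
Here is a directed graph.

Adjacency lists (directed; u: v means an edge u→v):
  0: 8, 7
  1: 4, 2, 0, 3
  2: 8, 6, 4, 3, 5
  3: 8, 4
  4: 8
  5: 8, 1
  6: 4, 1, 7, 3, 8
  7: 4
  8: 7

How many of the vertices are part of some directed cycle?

7

A vertex is on a directed cycle iff it belongs to a strongly connected component of size ≥ 2 (or has a self-loop).
The vertices on cycles are {1, 2, 4, 5, 6, 7, 8} — 7 in total.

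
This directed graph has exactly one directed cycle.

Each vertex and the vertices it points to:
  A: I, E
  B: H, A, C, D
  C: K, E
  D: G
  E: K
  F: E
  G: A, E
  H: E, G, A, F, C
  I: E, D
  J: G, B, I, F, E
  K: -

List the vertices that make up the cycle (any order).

A, D, G, I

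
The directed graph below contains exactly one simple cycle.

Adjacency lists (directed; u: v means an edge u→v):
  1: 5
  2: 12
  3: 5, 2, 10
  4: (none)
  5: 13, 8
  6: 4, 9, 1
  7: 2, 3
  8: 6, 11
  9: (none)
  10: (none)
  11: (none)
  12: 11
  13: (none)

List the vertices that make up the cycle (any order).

1, 5, 6, 8

DFS with gray/black marking from 5:
5 gray
  13 gray
  13 black
  8 gray
    6 gray
      4 gray
      4 black
      9 gray
      9 black
      1 gray
        1→5: 5 is gray → back edge
Back edge closes the cycle 5 → 8 → 6 → 1 → 5; its vertices are {1, 5, 6, 8}.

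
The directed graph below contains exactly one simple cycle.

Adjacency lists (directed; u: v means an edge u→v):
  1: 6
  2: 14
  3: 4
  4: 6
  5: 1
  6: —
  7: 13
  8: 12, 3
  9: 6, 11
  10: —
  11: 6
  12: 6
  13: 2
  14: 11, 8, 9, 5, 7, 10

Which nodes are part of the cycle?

2, 7, 13, 14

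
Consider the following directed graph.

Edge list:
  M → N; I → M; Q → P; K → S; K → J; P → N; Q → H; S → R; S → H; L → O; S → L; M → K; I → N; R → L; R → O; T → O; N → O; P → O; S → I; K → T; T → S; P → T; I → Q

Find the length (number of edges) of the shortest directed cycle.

4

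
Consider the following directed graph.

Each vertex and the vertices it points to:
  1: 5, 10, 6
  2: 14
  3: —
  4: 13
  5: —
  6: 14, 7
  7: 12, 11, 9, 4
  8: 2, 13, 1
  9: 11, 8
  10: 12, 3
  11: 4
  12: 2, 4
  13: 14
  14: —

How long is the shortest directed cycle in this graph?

For each vertex v, BFS finds the shortest path from v back to v.
The shortest such closed walk is 1 → 6 → 7 → 9 → 8 → 1, length 5.

5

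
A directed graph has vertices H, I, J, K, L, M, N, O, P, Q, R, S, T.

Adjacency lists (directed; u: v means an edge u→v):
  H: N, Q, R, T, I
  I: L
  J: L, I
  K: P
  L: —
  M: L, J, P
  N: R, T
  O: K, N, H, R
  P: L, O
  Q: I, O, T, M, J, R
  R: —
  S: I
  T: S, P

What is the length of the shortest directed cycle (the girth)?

For each vertex v, BFS finds the shortest path from v back to v.
The shortest such closed walk is H → Q → O → H, length 3.

3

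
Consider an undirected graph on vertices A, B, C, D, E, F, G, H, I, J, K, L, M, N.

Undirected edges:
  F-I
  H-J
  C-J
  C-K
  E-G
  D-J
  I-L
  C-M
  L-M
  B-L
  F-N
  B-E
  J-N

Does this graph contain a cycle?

DFS, tracking each vertex's parent; an edge to a visited non-parent vertex closes a cycle.
Start from H:
visit H (parent –)
  visit J (parent H)
    visit C (parent J)
      visit K (parent C)
        K–C: parent, skip
      visit M (parent C)
        M–C: parent, skip
        visit L (parent M)
          visit B (parent L)
            B–L: parent, skip
            visit E (parent B)
              E–B: parent, skip
              visit G (parent E)
                G–E: parent, skip
          L–M: parent, skip
          visit I (parent L)
            I–L: parent, skip
            visit F (parent I)
              F–I: parent, skip
              visit N (parent F)
                N–J: J visited and ≠ parent → cycle
Cycle: J – C – M – L – I – F – N – J.

Yes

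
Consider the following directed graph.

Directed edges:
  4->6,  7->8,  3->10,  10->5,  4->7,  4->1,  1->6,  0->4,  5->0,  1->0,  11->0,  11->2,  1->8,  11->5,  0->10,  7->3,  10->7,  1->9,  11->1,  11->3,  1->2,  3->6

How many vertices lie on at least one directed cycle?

A vertex is on a directed cycle iff it belongs to a strongly connected component of size ≥ 2 (or has a self-loop).
The vertices on cycles are {0, 1, 3, 4, 5, 7, 10} — 7 in total.

7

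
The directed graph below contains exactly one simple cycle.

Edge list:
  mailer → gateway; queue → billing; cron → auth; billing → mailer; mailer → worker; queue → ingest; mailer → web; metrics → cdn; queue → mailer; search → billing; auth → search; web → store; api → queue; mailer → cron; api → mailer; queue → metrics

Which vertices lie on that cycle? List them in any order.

auth, cron, mailer, search, billing

DFS with gray/black marking from billing:
billing gray
  mailer gray
    gateway gray
    gateway black
    cron gray
      auth gray
        search gray
          search→billing: billing is gray → back edge
Back edge closes the cycle billing → mailer → cron → auth → search → billing; its vertices are {auth, cron, mailer, search, billing}.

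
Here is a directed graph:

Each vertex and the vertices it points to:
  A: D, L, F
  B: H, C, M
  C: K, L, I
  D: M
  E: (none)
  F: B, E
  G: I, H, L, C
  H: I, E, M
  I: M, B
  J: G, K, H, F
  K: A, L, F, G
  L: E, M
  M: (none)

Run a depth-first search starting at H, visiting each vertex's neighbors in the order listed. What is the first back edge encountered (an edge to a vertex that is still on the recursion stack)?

B->H

DFS from H (visiting each vertex's neighbors in the order listed); mark gray on enter, black on exit:
H gray
  I gray
    M gray
    M black
    B gray
      B→H: H is gray → back edge
First back edge: B → H.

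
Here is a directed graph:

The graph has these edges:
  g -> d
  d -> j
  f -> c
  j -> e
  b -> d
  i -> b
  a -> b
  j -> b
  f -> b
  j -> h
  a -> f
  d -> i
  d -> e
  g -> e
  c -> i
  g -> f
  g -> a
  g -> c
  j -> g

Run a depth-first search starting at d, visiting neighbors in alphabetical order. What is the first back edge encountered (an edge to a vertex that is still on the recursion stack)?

b->d

DFS from d (visiting neighbors in alphabetical order); mark gray on enter, black on exit:
d gray
  e gray
  e black
  i gray
    b gray
      b→d: d is gray → back edge
First back edge: b → d.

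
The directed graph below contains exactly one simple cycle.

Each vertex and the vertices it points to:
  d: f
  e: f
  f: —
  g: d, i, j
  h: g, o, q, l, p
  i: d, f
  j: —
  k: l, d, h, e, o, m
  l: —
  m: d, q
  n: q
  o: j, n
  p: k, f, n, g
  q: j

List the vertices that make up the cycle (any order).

DFS with gray/black marking from h:
h gray
  g gray
    d gray
      f gray
      f black
    d black
    i gray
      i→d: d black — skip
      i→f: f black — skip
    i black
    j gray
    j black
  g black
  o gray
    o→j: j black — skip
    n gray
      q gray
        q→j: j black — skip
      q black
    n black
  o black
  h→q: q black — skip
  l gray
  l black
  p gray
    k gray
      k→l: l black — skip
      k→d: d black — skip
      k→h: h is gray → back edge
Back edge closes the cycle h → p → k → h; its vertices are {h, k, p}.

h, k, p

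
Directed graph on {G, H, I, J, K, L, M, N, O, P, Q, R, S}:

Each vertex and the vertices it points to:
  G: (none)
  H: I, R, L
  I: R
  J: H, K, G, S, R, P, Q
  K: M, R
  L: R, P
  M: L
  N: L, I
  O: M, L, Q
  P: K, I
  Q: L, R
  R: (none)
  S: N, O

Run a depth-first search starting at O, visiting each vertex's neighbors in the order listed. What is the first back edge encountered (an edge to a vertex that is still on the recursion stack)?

K→M

DFS from O (visiting each vertex's neighbors in the order listed); mark gray on enter, black on exit:
O gray
  M gray
    L gray
      R gray
      R black
      P gray
        K gray
          K→M: M is gray → back edge
First back edge: K → M.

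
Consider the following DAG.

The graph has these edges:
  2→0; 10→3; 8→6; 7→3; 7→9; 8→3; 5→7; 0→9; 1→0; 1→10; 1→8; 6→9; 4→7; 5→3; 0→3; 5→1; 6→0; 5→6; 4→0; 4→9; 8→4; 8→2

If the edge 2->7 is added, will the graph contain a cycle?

No

Adding 2→7 creates a cycle iff 7 can already reach 2.
Explore from 7: no path reaches 2. The graph stays acyclic.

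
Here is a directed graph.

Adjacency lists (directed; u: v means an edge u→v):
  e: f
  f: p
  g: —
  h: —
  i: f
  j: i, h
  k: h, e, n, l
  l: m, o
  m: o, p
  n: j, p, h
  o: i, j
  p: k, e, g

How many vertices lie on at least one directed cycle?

10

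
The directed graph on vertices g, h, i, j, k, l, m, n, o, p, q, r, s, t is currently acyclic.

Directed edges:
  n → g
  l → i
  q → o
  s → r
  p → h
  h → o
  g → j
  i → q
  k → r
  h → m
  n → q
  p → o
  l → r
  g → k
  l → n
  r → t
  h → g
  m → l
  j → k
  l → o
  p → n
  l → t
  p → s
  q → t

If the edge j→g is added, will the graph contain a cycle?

Adding j→g creates a cycle iff g can already reach j.
Path from g: g → j.
So g → … → j → g is a cycle.

Yes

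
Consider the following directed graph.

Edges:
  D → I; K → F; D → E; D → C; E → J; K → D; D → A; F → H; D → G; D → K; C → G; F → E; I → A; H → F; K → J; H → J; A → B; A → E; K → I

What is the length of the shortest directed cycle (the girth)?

2

For each vertex v, BFS finds the shortest path from v back to v.
The shortest such closed walk is D → K → D, length 2.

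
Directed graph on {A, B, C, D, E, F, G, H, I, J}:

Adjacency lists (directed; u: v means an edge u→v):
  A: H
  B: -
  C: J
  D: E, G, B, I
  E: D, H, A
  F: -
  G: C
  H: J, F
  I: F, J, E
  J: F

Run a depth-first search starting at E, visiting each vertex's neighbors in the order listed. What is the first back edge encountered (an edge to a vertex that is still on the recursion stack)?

D->E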